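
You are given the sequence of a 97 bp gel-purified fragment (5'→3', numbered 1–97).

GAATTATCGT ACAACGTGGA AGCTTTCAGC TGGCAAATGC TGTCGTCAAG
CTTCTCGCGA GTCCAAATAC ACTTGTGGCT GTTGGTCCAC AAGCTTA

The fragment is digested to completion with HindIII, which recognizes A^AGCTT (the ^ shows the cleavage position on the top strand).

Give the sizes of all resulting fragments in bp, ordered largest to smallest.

43, 28, 20, 6 bp

HindIII sites (AAGCTT) start at positions 20, 48, 91.
HindIII cuts after the first base of each site, so after positions 20, 48, 91.
Linear molecule, 3 cuts → 4 fragments:
  1–20 → 20 bp
  21–48 → 28 bp
  49–91 → 43 bp
  92–97 → 6 bp
Sorted largest to smallest: 43, 28, 20, 6 bp.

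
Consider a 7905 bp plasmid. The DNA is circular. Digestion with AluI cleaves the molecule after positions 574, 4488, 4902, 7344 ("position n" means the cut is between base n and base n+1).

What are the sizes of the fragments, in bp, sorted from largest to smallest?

Circular molecule, 4 cuts → 4 fragments:
  4488 − 574 = 3914 bp
  4902 − 4488 = 414 bp
  7344 − 4902 = 2442 bp
  wrap: 7905 − 7344 + 574 = 1135 bp
Sorted largest to smallest: 3914, 2442, 1135, 414 bp.

3914, 2442, 1135, 414 bp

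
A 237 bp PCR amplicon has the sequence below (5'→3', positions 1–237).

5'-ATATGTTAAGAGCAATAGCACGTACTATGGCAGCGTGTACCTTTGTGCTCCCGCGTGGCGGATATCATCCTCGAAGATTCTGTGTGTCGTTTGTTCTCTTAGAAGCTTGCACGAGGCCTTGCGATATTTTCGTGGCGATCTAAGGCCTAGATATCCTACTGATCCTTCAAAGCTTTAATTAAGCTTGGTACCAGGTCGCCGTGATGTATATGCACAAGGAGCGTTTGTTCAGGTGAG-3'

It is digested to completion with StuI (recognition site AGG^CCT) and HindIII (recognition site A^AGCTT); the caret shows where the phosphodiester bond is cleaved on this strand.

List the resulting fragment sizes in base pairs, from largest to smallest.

StuI sites (AGGCCT) start at positions 114, 143.
StuI cuts after base 3 of each site, so after positions 116, 145.
HindIII sites (AAGCTT) start at positions 103, 170, 181.
HindIII cuts after the first base of each site, so after positions 103, 170, 181.
Combined cut positions: 103, 116, 145, 170, 181.
Linear molecule, 5 cuts → 6 fragments:
  1–103 → 103 bp
  104–116 → 13 bp
  117–145 → 29 bp
  146–170 → 25 bp
  171–181 → 11 bp
  182–237 → 56 bp
Sorted largest to smallest: 103, 56, 29, 25, 13, 11 bp.

103, 56, 29, 25, 13, 11 bp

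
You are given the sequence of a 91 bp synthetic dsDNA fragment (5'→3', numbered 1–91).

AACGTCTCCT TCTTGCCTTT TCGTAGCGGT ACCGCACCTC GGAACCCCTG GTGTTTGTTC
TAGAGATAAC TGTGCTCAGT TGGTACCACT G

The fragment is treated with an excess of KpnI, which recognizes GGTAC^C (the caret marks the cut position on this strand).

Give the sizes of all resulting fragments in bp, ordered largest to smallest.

KpnI sites (GGTACC) start at positions 28, 82.
KpnI cuts after base 5 of each site (before the last base), so after positions 32, 86.
Linear molecule, 2 cuts → 3 fragments:
  1–32 → 32 bp
  33–86 → 54 bp
  87–91 → 5 bp
Sorted largest to smallest: 54, 32, 5 bp.

54, 32, 5 bp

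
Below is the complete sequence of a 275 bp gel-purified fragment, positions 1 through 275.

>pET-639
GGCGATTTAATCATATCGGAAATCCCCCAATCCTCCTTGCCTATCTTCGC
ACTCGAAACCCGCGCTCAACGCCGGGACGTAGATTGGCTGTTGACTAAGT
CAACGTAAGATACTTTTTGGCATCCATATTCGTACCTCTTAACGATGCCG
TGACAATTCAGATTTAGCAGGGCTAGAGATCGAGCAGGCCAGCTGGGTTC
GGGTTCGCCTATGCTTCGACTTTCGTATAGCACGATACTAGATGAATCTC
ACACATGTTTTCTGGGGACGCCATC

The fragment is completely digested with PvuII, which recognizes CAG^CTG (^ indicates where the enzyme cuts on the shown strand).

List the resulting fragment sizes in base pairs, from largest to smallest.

The PvuII site (CAGCTG) starts at position 190.
PvuII cuts after base 3 of each site, so after position 192.
Linear molecule, 1 cut → 2 fragments:
  1–192 → 192 bp
  193–275 → 83 bp
Sorted largest to smallest: 192, 83 bp.

192, 83 bp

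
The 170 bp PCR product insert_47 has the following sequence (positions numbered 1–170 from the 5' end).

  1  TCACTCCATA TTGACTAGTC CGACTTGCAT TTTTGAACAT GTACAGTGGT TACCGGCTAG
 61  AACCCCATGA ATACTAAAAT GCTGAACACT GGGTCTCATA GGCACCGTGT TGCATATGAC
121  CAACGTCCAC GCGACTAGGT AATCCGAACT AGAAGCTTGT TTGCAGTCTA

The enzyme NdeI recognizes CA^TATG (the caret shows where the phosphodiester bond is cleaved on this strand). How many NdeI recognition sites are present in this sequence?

CATATG occurs starting at position 113.
NdeI cuts at 1 site.

1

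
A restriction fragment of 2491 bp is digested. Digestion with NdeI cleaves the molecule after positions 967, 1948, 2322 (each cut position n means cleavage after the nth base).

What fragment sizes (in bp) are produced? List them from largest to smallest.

Linear molecule, 3 cuts → 4 fragments:
  967 − 0 = 967 bp
  1948 − 967 = 981 bp
  2322 − 1948 = 374 bp
  2491 − 2322 = 169 bp
Sorted largest to smallest: 981, 967, 374, 169 bp.

981, 967, 374, 169 bp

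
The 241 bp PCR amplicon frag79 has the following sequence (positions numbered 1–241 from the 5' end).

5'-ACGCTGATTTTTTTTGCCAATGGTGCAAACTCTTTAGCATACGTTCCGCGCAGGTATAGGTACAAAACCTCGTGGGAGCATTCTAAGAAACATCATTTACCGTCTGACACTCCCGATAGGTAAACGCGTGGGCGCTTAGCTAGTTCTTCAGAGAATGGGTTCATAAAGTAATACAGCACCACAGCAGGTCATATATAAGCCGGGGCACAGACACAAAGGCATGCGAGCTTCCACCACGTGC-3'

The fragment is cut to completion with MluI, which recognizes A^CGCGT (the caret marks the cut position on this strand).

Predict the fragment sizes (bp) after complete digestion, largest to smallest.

124, 117 bp

The MluI site (ACGCGT) starts at position 124.
MluI cuts after the first base of each site, so after position 124.
Linear molecule, 1 cut → 2 fragments:
  1–124 → 124 bp
  125–241 → 117 bp
Sorted largest to smallest: 124, 117 bp.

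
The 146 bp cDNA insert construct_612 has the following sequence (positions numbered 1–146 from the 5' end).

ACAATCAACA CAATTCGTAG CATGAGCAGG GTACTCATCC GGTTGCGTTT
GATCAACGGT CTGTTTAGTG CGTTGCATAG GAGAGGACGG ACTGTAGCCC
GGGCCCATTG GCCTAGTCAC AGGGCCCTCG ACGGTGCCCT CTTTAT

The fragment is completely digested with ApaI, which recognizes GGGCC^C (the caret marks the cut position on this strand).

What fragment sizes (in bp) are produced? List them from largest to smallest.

105, 21, 20 bp

ApaI sites (GGGCCC) start at positions 101, 122.
ApaI cuts after base 5 of each site (before the last base), so after positions 105, 126.
Linear molecule, 2 cuts → 3 fragments:
  1–105 → 105 bp
  106–126 → 21 bp
  127–146 → 20 bp
Sorted largest to smallest: 105, 21, 20 bp.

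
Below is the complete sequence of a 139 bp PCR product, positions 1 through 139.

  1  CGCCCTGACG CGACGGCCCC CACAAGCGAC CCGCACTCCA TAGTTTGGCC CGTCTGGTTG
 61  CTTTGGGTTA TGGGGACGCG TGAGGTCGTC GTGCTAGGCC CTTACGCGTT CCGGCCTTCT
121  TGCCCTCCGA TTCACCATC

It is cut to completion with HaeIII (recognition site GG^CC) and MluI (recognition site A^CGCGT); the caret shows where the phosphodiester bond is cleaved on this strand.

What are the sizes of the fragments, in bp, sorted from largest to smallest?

HaeIII sites (GGCC) start at positions 15, 47, 97, 113.
HaeIII cuts after base 2 of each site, so after positions 16, 48, 98, 114.
MluI sites (ACGCGT) start at positions 76, 104.
MluI cuts after the first base of each site, so after positions 76, 104.
Combined cut positions: 16, 48, 76, 98, 104, 114.
Linear molecule, 6 cuts → 7 fragments:
  1–16 → 16 bp
  17–48 → 32 bp
  49–76 → 28 bp
  77–98 → 22 bp
  99–104 → 6 bp
  105–114 → 10 bp
  115–139 → 25 bp
Sorted largest to smallest: 32, 28, 25, 22, 16, 10, 6 bp.

32, 28, 25, 22, 16, 10, 6 bp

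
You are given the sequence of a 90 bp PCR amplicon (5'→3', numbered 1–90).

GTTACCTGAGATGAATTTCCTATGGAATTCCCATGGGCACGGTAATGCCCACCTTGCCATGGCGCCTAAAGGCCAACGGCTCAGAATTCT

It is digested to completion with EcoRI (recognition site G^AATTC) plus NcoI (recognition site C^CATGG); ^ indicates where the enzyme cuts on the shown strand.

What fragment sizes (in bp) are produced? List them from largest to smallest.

27, 26, 25, 6, 6 bp

EcoRI sites (GAATTC) start at positions 25, 84.
EcoRI cuts after the first base of each site, so after positions 25, 84.
NcoI sites (CCATGG) start at positions 31, 57.
NcoI cuts after the first base of each site, so after positions 31, 57.
Combined cut positions: 25, 31, 57, 84.
Linear molecule, 4 cuts → 5 fragments:
  1–25 → 25 bp
  26–31 → 6 bp
  32–57 → 26 bp
  58–84 → 27 bp
  85–90 → 6 bp
Sorted largest to smallest: 27, 26, 25, 6, 6 bp.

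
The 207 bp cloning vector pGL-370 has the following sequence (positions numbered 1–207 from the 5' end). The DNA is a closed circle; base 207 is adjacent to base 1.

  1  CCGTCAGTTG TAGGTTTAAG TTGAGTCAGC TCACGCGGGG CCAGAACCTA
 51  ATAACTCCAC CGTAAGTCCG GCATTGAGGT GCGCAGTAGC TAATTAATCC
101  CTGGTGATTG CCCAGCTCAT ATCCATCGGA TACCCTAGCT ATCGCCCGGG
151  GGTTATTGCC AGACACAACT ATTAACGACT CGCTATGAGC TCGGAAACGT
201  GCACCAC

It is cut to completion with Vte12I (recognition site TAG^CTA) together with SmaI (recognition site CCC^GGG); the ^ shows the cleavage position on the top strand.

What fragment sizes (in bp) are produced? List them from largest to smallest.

149, 49, 9 bp

Vte12I sites (TAGCTA) start at positions 87, 136.
Vte12I cuts after base 3 of each site, so after positions 89, 138.
The SmaI site (CCCGGG) starts at position 145.
SmaI cuts after base 3 of each site, so after position 147.
Combined cut positions: 89, 138, 147.
Circular molecule, 3 cuts → 3 fragments:
  90–138 → 49 bp
  139–147 → 9 bp
  148–207 then 1–89 → 60 + 89 = 149 bp
Sorted largest to smallest: 149, 49, 9 bp.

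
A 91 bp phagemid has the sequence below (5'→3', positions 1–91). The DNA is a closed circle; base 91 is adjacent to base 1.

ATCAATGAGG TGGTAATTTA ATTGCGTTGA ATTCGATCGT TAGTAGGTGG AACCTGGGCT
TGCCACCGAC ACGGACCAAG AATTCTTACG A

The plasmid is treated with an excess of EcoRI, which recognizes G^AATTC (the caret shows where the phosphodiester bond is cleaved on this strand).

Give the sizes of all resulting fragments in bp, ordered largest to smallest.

EcoRI sites (GAATTC) start at positions 29, 80.
EcoRI cuts after the first base of each site, so after positions 29, 80.
Circular molecule, 2 cuts → 2 fragments:
  30–80 → 51 bp
  81–91 then 1–29 → 11 + 29 = 40 bp
Sorted largest to smallest: 51, 40 bp.

51, 40 bp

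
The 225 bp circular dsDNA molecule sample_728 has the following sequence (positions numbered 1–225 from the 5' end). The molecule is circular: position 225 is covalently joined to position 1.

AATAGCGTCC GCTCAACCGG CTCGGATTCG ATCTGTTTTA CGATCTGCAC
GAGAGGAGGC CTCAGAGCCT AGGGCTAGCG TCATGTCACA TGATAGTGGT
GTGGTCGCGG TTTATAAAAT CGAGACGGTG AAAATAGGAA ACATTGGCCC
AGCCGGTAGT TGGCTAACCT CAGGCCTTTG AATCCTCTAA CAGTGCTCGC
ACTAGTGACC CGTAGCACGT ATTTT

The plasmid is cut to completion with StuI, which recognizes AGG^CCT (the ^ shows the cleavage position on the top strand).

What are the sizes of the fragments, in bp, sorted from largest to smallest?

115, 110 bp

StuI sites (AGGCCT) start at positions 57, 172.
StuI cuts after base 3 of each site, so after positions 59, 174.
Circular molecule, 2 cuts → 2 fragments:
  60–174 → 115 bp
  175–225 then 1–59 → 51 + 59 = 110 bp
Sorted largest to smallest: 115, 110 bp.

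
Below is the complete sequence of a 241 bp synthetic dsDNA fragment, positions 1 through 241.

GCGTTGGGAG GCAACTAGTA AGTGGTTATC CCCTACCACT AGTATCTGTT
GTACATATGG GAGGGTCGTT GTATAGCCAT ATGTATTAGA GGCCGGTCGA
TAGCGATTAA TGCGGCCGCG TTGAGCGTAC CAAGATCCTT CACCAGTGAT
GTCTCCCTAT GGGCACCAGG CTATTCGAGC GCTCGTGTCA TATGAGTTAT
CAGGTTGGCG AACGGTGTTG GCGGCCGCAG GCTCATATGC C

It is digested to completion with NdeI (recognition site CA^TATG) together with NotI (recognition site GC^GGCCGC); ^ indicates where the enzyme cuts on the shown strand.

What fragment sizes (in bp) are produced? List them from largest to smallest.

77, 55, 34, 32, 24, 13, 6 bp

NdeI sites (CATATG) start at positions 54, 78, 189, 234.
NdeI cuts after base 2 of each site, so after positions 55, 79, 190, 235.
NotI sites (GCGGCCGC) start at positions 112, 221.
NotI cuts after base 2 of each site, so after positions 113, 222.
Combined cut positions: 55, 79, 113, 190, 222, 235.
Linear molecule, 6 cuts → 7 fragments:
  1–55 → 55 bp
  56–79 → 24 bp
  80–113 → 34 bp
  114–190 → 77 bp
  191–222 → 32 bp
  223–235 → 13 bp
  236–241 → 6 bp
Sorted largest to smallest: 77, 55, 34, 32, 24, 13, 6 bp.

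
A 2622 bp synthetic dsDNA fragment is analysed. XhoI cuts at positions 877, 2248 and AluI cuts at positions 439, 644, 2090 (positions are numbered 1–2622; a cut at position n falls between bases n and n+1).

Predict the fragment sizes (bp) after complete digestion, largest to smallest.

Combined cut positions (sorted): 439, 644, 877, 2090, 2248.
Linear molecule, 5 cuts → 6 fragments:
  439 − 0 = 439 bp
  644 − 439 = 205 bp
  877 − 644 = 233 bp
  2090 − 877 = 1213 bp
  2248 − 2090 = 158 bp
  2622 − 2248 = 374 bp
Sorted largest to smallest: 1213, 439, 374, 233, 205, 158 bp.

1213, 439, 374, 233, 205, 158 bp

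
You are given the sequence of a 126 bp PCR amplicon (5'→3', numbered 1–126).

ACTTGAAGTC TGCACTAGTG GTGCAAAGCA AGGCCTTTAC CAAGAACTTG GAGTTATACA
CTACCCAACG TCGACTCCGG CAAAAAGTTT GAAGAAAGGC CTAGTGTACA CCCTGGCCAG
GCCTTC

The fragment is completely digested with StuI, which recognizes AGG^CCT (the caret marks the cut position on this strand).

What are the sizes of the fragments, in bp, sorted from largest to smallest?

StuI sites (AGGCCT) start at positions 31, 97, 119.
StuI cuts after base 3 of each site, so after positions 33, 99, 121.
Linear molecule, 3 cuts → 4 fragments:
  1–33 → 33 bp
  34–99 → 66 bp
  100–121 → 22 bp
  122–126 → 5 bp
Sorted largest to smallest: 66, 33, 22, 5 bp.

66, 33, 22, 5 bp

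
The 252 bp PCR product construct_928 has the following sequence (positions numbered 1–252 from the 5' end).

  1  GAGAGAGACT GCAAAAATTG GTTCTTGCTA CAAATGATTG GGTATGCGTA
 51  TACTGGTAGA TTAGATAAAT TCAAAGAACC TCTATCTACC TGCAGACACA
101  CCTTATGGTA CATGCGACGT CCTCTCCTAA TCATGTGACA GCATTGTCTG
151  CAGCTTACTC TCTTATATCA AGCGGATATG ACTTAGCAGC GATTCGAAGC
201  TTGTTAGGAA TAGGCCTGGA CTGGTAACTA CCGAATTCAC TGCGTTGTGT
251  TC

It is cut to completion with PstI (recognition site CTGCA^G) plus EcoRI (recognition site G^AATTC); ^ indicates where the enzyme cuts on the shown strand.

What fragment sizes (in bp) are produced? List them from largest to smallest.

94, 81, 58, 19 bp

PstI sites (CTGCAG) start at positions 90, 148.
PstI cuts after base 5 of each site (before the last base), so after positions 94, 152.
The EcoRI site (GAATTC) starts at position 233.
EcoRI cuts after the first base of each site, so after position 233.
Combined cut positions: 94, 152, 233.
Linear molecule, 3 cuts → 4 fragments:
  1–94 → 94 bp
  95–152 → 58 bp
  153–233 → 81 bp
  234–252 → 19 bp
Sorted largest to smallest: 94, 81, 58, 19 bp.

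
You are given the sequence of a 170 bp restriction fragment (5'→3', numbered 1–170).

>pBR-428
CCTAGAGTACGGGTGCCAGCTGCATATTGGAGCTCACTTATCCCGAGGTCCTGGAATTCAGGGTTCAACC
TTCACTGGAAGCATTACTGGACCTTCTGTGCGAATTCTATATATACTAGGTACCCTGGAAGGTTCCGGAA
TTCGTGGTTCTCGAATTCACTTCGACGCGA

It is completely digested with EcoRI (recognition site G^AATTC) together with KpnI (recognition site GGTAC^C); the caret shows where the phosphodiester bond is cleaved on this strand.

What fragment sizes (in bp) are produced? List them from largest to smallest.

54, 48, 21, 17, 15, 15 bp

EcoRI sites (GAATTC) start at positions 54, 102, 138, 153.
EcoRI cuts after the first base of each site, so after positions 54, 102, 138, 153.
The KpnI site (GGTACC) starts at position 119.
KpnI cuts after base 5 of each site (before the last base), so after position 123.
Combined cut positions: 54, 102, 123, 138, 153.
Linear molecule, 5 cuts → 6 fragments:
  1–54 → 54 bp
  55–102 → 48 bp
  103–123 → 21 bp
  124–138 → 15 bp
  139–153 → 15 bp
  154–170 → 17 bp
Sorted largest to smallest: 54, 48, 21, 17, 15, 15 bp.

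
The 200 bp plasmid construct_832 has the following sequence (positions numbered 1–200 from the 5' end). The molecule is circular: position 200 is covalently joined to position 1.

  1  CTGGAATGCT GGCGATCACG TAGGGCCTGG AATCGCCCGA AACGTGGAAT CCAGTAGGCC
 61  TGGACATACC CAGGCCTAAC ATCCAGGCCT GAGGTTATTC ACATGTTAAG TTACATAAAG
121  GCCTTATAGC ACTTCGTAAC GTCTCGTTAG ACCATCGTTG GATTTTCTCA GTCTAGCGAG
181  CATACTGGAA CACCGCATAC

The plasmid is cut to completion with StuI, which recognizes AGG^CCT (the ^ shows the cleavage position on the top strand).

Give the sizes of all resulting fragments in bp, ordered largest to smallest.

137, 34, 16, 13 bp

StuI sites (AGGCCT) start at positions 56, 72, 85, 119.
StuI cuts after base 3 of each site, so after positions 58, 74, 87, 121.
Circular molecule, 4 cuts → 4 fragments:
  59–74 → 16 bp
  75–87 → 13 bp
  88–121 → 34 bp
  122–200 then 1–58 → 79 + 58 = 137 bp
Sorted largest to smallest: 137, 34, 16, 13 bp.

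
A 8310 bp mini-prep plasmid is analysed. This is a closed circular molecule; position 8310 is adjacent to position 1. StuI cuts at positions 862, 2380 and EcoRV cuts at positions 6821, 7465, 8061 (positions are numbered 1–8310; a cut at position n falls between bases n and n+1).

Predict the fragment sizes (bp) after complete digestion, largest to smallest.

Combined cut positions (sorted): 862, 2380, 6821, 7465, 8061.
Circular molecule, 5 cuts → 5 fragments:
  2380 − 862 = 1518 bp
  6821 − 2380 = 4441 bp
  7465 − 6821 = 644 bp
  8061 − 7465 = 596 bp
  wrap: 8310 − 8061 + 862 = 1111 bp
Sorted largest to smallest: 4441, 1518, 1111, 644, 596 bp.

4441, 1518, 1111, 644, 596 bp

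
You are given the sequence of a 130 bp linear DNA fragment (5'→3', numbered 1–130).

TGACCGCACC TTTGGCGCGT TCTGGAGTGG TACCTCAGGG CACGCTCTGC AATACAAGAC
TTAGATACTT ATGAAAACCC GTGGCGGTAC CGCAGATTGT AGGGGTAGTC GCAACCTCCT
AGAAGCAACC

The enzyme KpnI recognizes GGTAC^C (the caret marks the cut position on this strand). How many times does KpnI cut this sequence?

2

GGTACC occurs starting at positions 29, 86.
KpnI cuts at 2 sites.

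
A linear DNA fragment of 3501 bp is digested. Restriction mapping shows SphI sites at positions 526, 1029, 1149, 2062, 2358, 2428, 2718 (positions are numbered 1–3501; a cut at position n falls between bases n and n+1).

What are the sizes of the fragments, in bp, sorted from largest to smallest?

Linear molecule, 7 cuts → 8 fragments:
  526 − 0 = 526 bp
  1029 − 526 = 503 bp
  1149 − 1029 = 120 bp
  2062 − 1149 = 913 bp
  2358 − 2062 = 296 bp
  2428 − 2358 = 70 bp
  2718 − 2428 = 290 bp
  3501 − 2718 = 783 bp
Sorted largest to smallest: 913, 783, 526, 503, 296, 290, 120, 70 bp.

913, 783, 526, 503, 296, 290, 120, 70 bp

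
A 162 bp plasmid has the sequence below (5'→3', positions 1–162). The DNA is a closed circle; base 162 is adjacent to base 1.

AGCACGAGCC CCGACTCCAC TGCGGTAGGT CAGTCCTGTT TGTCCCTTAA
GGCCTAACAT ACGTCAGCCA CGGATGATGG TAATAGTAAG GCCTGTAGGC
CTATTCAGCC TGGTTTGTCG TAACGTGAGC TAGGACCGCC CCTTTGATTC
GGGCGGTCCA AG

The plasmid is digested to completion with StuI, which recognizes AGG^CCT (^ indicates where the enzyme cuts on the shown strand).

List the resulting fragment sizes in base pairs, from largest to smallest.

115, 39, 8 bp

StuI sites (AGGCCT) start at positions 50, 89, 97.
StuI cuts after base 3 of each site, so after positions 52, 91, 99.
Circular molecule, 3 cuts → 3 fragments:
  53–91 → 39 bp
  92–99 → 8 bp
  100–162 then 1–52 → 63 + 52 = 115 bp
Sorted largest to smallest: 115, 39, 8 bp.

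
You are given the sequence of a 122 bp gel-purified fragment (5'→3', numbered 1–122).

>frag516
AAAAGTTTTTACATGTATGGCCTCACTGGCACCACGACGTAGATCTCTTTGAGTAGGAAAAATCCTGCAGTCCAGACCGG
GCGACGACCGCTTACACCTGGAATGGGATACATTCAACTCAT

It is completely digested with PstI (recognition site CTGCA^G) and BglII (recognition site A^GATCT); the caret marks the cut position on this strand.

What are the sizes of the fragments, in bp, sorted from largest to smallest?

The PstI site (CTGCAG) starts at position 65.
PstI cuts after base 5 of each site (before the last base), so after position 69.
The BglII site (AGATCT) starts at position 41.
BglII cuts after the first base of each site, so after position 41.
Combined cut positions: 41, 69.
Linear molecule, 2 cuts → 3 fragments:
  1–41 → 41 bp
  42–69 → 28 bp
  70–122 → 53 bp
Sorted largest to smallest: 53, 41, 28 bp.

53, 41, 28 bp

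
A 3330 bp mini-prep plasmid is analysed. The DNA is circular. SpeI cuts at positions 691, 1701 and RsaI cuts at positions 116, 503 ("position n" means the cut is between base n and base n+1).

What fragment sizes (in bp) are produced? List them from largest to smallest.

Combined cut positions (sorted): 116, 503, 691, 1701.
Circular molecule, 4 cuts → 4 fragments:
  503 − 116 = 387 bp
  691 − 503 = 188 bp
  1701 − 691 = 1010 bp
  wrap: 3330 − 1701 + 116 = 1745 bp
Sorted largest to smallest: 1745, 1010, 387, 188 bp.

1745, 1010, 387, 188 bp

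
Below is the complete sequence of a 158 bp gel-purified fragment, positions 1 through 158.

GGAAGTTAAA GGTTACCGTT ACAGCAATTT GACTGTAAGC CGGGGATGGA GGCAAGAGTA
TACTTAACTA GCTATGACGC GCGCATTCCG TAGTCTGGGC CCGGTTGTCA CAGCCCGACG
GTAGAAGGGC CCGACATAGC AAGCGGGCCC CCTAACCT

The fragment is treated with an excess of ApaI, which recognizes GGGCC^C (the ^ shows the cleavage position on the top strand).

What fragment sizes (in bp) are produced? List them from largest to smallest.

101, 30, 18, 9 bp

ApaI sites (GGGCCC) start at positions 97, 127, 145.
ApaI cuts after base 5 of each site (before the last base), so after positions 101, 131, 149.
Linear molecule, 3 cuts → 4 fragments:
  1–101 → 101 bp
  102–131 → 30 bp
  132–149 → 18 bp
  150–158 → 9 bp
Sorted largest to smallest: 101, 30, 18, 9 bp.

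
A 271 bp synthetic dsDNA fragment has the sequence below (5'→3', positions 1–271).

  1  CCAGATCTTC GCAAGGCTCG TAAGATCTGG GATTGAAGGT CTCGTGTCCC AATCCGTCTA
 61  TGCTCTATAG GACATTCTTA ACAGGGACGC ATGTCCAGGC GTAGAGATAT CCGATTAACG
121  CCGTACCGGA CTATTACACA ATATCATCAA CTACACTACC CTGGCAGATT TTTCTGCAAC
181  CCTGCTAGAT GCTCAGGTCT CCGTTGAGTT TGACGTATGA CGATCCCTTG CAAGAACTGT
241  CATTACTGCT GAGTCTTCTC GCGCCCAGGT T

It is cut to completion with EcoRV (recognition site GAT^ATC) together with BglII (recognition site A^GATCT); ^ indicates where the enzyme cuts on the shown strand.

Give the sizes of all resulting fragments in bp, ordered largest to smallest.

The EcoRV site (GATATC) starts at position 106.
EcoRV cuts after base 3 of each site, so after position 108.
BglII sites (AGATCT) start at positions 3, 23.
BglII cuts after the first base of each site, so after positions 3, 23.
Combined cut positions: 3, 23, 108.
Linear molecule, 3 cuts → 4 fragments:
  1–3 → 3 bp
  4–23 → 20 bp
  24–108 → 85 bp
  109–271 → 163 bp
Sorted largest to smallest: 163, 85, 20, 3 bp.

163, 85, 20, 3 bp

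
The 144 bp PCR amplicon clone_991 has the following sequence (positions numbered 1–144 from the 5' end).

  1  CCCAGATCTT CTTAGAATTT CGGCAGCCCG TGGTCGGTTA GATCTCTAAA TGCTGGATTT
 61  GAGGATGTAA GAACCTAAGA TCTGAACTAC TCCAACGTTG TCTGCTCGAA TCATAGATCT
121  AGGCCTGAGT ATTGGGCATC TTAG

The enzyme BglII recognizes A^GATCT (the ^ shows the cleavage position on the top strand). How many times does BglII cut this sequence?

AGATCT occurs starting at positions 4, 40, 78, 115.
BglII cuts at 4 sites.

4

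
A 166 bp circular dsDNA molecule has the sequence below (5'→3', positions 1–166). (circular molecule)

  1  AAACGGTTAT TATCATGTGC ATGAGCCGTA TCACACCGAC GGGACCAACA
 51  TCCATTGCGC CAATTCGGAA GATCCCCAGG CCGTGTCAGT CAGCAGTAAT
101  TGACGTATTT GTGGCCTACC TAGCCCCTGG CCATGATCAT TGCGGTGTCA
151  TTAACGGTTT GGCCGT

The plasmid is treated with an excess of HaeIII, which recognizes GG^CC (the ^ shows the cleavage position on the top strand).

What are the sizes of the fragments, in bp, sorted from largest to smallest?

84, 34, 32, 16 bp

HaeIII sites (GGCC) start at positions 79, 113, 129, 161.
HaeIII cuts after base 2 of each site, so after positions 80, 114, 130, 162.
Circular molecule, 4 cuts → 4 fragments:
  81–114 → 34 bp
  115–130 → 16 bp
  131–162 → 32 bp
  163–166 then 1–80 → 4 + 80 = 84 bp
Sorted largest to smallest: 84, 34, 32, 16 bp.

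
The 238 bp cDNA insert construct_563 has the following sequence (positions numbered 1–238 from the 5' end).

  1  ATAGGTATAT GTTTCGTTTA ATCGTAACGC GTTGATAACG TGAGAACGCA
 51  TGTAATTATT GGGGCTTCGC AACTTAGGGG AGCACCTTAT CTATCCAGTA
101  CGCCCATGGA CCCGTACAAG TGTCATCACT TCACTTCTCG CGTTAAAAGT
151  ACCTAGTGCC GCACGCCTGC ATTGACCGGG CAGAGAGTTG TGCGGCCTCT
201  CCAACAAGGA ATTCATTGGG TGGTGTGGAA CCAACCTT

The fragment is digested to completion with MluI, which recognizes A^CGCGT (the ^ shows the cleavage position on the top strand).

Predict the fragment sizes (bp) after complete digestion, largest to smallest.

The MluI site (ACGCGT) starts at position 27.
MluI cuts after the first base of each site, so after position 27.
Linear molecule, 1 cut → 2 fragments:
  1–27 → 27 bp
  28–238 → 211 bp
Sorted largest to smallest: 211, 27 bp.

211, 27 bp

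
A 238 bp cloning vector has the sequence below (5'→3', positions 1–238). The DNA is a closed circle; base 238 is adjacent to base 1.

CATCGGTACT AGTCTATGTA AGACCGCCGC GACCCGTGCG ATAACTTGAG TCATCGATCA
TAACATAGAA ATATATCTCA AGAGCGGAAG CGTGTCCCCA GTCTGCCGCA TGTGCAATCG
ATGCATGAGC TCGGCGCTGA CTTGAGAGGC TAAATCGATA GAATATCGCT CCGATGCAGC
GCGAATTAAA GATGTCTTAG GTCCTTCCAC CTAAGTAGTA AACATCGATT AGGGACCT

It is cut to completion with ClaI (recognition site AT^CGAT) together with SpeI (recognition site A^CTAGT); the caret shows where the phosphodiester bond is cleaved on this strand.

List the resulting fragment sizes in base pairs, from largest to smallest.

ClaI sites (ATCGAT) start at positions 53, 117, 154, 224.
ClaI cuts after base 2 of each site, so after positions 54, 118, 155, 225.
The SpeI site (ACTAGT) starts at position 8.
SpeI cuts after the first base of each site, so after position 8.
Combined cut positions: 8, 54, 118, 155, 225.
Circular molecule, 5 cuts → 5 fragments:
  9–54 → 46 bp
  55–118 → 64 bp
  119–155 → 37 bp
  156–225 → 70 bp
  226–238 then 1–8 → 13 + 8 = 21 bp
Sorted largest to smallest: 70, 64, 46, 37, 21 bp.

70, 64, 46, 37, 21 bp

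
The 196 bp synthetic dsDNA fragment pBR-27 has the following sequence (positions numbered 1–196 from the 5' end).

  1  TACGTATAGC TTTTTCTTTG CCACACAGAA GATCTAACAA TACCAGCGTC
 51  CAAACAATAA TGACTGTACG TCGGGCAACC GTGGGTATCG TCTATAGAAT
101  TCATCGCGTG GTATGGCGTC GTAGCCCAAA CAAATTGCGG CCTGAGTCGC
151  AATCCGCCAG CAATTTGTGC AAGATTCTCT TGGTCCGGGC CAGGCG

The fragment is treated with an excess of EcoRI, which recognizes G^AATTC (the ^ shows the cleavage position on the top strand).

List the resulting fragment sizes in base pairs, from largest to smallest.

The EcoRI site (GAATTC) starts at position 97.
EcoRI cuts after the first base of each site, so after position 97.
Linear molecule, 1 cut → 2 fragments:
  1–97 → 97 bp
  98–196 → 99 bp
Sorted largest to smallest: 99, 97 bp.

99, 97 bp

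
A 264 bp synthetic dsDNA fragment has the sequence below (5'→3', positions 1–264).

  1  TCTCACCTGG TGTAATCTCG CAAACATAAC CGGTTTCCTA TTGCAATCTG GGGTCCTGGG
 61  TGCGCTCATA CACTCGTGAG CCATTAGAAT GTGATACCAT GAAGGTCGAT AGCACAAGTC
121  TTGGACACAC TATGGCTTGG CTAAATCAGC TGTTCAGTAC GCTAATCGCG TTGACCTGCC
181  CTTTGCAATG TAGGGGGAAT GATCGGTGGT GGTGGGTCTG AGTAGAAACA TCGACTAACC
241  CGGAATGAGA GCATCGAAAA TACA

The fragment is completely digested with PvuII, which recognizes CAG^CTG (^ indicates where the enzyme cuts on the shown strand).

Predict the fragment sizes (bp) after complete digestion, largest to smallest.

149, 115 bp

The PvuII site (CAGCTG) starts at position 147.
PvuII cuts after base 3 of each site, so after position 149.
Linear molecule, 1 cut → 2 fragments:
  1–149 → 149 bp
  150–264 → 115 bp
Sorted largest to smallest: 149, 115 bp.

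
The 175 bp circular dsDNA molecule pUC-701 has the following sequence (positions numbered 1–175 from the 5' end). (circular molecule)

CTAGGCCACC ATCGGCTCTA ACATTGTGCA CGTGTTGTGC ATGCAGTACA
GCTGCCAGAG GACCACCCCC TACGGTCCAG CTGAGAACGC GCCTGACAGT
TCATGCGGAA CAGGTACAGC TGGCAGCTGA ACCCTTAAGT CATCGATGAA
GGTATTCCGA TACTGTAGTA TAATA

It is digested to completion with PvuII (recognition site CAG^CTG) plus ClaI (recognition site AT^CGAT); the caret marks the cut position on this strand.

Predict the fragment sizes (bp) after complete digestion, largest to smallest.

PvuII sites (CAGCTG) start at positions 49, 78, 117, 124.
PvuII cuts after base 3 of each site, so after positions 51, 80, 119, 126.
The ClaI site (ATCGAT) starts at position 142.
ClaI cuts after base 2 of each site, so after position 143.
Combined cut positions: 51, 80, 119, 126, 143.
Circular molecule, 5 cuts → 5 fragments:
  52–80 → 29 bp
  81–119 → 39 bp
  120–126 → 7 bp
  127–143 → 17 bp
  144–175 then 1–51 → 32 + 51 = 83 bp
Sorted largest to smallest: 83, 39, 29, 17, 7 bp.

83, 39, 29, 17, 7 bp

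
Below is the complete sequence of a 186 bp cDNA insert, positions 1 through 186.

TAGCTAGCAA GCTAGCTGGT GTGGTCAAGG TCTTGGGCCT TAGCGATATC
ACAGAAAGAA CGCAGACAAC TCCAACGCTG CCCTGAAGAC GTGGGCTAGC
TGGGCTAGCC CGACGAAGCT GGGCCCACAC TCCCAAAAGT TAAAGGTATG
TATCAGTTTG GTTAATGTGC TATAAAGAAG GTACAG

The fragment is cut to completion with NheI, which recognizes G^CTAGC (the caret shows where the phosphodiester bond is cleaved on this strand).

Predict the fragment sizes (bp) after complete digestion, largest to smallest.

NheI sites (GCTAGC) start at positions 3, 11, 95, 104.
NheI cuts after the first base of each site, so after positions 3, 11, 95, 104.
Linear molecule, 4 cuts → 5 fragments:
  1–3 → 3 bp
  4–11 → 8 bp
  12–95 → 84 bp
  96–104 → 9 bp
  105–186 → 82 bp
Sorted largest to smallest: 84, 82, 9, 8, 3 bp.

84, 82, 9, 8, 3 bp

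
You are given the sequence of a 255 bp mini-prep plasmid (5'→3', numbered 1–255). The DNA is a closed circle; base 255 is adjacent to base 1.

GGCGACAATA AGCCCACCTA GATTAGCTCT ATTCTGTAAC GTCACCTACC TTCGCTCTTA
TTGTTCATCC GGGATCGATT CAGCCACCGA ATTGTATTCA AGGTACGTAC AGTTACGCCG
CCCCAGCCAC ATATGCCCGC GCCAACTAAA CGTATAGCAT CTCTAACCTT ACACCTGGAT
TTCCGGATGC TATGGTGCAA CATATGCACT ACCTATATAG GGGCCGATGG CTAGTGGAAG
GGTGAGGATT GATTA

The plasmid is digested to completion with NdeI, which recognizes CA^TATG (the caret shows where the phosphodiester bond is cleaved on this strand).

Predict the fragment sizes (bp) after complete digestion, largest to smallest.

NdeI sites (CATATG) start at positions 130, 201.
NdeI cuts after base 2 of each site, so after positions 131, 202.
Circular molecule, 2 cuts → 2 fragments:
  132–202 → 71 bp
  203–255 then 1–131 → 53 + 131 = 184 bp
Sorted largest to smallest: 184, 71 bp.

184, 71 bp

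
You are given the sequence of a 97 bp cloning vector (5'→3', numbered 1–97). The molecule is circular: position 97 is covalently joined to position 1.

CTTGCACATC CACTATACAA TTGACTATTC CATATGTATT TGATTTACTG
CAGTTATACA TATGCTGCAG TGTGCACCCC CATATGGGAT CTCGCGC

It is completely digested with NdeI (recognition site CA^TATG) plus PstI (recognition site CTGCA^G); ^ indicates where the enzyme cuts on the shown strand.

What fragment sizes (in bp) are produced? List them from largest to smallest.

47, 20, 13, 9, 8 bp

NdeI sites (CATATG) start at positions 31, 59, 81.
NdeI cuts after base 2 of each site, so after positions 32, 60, 82.
PstI sites (CTGCAG) start at positions 48, 65.
PstI cuts after base 5 of each site (before the last base), so after positions 52, 69.
Combined cut positions: 32, 52, 60, 69, 82.
Circular molecule, 5 cuts → 5 fragments:
  33–52 → 20 bp
  53–60 → 8 bp
  61–69 → 9 bp
  70–82 → 13 bp
  83–97 then 1–32 → 15 + 32 = 47 bp
Sorted largest to smallest: 47, 20, 13, 9, 8 bp.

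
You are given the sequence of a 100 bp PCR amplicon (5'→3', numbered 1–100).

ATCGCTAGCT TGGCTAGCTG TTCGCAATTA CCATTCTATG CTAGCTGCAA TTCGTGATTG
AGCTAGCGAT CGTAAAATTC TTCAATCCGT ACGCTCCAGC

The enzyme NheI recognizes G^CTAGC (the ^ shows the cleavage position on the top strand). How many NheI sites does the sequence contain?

GCTAGC occurs starting at positions 4, 13, 40, 62.
NheI cuts at 4 sites.

4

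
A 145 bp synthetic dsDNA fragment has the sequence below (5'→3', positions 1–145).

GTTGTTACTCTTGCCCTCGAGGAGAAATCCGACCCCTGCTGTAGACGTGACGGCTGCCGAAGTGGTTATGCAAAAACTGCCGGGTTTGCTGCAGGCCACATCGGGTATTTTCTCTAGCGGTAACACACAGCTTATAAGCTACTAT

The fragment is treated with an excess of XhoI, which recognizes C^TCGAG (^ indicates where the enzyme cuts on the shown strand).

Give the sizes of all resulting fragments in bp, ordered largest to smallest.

129, 16 bp

The XhoI site (CTCGAG) starts at position 16.
XhoI cuts after the first base of each site, so after position 16.
Linear molecule, 1 cut → 2 fragments:
  1–16 → 16 bp
  17–145 → 129 bp
Sorted largest to smallest: 129, 16 bp.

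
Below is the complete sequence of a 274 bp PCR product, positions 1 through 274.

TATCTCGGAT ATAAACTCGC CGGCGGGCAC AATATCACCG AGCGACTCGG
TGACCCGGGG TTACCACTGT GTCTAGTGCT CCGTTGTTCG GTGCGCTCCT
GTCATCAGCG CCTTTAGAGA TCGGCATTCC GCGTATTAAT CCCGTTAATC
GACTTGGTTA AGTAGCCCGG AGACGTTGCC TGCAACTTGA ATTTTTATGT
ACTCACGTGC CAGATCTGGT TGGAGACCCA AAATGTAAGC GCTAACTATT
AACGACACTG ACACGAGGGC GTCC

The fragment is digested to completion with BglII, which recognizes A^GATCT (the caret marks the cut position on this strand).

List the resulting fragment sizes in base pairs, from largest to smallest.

The BglII site (AGATCT) starts at position 212.
BglII cuts after the first base of each site, so after position 212.
Linear molecule, 1 cut → 2 fragments:
  1–212 → 212 bp
  213–274 → 62 bp
Sorted largest to smallest: 212, 62 bp.

212, 62 bp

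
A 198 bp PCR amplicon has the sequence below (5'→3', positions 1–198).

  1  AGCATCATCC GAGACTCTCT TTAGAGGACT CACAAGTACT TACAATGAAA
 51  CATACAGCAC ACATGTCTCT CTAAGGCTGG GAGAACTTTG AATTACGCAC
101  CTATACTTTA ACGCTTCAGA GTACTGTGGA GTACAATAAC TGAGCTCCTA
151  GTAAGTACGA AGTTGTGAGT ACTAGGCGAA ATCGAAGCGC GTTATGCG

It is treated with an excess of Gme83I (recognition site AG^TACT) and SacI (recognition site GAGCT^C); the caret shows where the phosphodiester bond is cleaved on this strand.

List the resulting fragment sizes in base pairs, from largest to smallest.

85, 36, 29, 25, 23 bp

Gme83I sites (AGTACT) start at positions 35, 120, 168.
Gme83I cuts after base 2 of each site, so after positions 36, 121, 169.
The SacI site (GAGCTC) starts at position 142.
SacI cuts after base 5 of each site (before the last base), so after position 146.
Combined cut positions: 36, 121, 146, 169.
Linear molecule, 4 cuts → 5 fragments:
  1–36 → 36 bp
  37–121 → 85 bp
  122–146 → 25 bp
  147–169 → 23 bp
  170–198 → 29 bp
Sorted largest to smallest: 85, 36, 29, 25, 23 bp.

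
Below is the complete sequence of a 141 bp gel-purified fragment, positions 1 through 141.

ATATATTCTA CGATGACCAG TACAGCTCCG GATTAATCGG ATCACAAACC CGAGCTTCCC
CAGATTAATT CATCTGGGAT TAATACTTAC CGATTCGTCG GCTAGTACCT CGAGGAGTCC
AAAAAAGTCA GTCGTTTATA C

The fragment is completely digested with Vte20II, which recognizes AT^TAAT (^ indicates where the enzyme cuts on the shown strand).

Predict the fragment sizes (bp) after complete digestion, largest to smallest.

61, 33, 32, 15 bp

Vte20II sites (ATTAAT) start at positions 32, 64, 79.
Vte20II cuts after base 2 of each site, so after positions 33, 65, 80.
Linear molecule, 3 cuts → 4 fragments:
  1–33 → 33 bp
  34–65 → 32 bp
  66–80 → 15 bp
  81–141 → 61 bp
Sorted largest to smallest: 61, 33, 32, 15 bp.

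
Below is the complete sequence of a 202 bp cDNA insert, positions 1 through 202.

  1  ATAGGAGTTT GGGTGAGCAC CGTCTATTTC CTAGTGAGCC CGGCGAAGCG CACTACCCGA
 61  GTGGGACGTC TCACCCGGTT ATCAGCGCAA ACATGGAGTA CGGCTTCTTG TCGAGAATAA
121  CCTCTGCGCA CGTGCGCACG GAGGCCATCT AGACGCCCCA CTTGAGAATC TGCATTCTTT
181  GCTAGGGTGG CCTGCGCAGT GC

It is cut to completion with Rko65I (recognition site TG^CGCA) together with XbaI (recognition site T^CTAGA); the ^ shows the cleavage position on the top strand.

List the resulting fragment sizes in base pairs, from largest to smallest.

126, 46, 14, 8, 8 bp

Rko65I sites (TGCGCA) start at positions 125, 133, 193.
Rko65I cuts after base 2 of each site, so after positions 126, 134, 194.
The XbaI site (TCTAGA) starts at position 148.
XbaI cuts after the first base of each site, so after position 148.
Combined cut positions: 126, 134, 148, 194.
Linear molecule, 4 cuts → 5 fragments:
  1–126 → 126 bp
  127–134 → 8 bp
  135–148 → 14 bp
  149–194 → 46 bp
  195–202 → 8 bp
Sorted largest to smallest: 126, 46, 14, 8, 8 bp.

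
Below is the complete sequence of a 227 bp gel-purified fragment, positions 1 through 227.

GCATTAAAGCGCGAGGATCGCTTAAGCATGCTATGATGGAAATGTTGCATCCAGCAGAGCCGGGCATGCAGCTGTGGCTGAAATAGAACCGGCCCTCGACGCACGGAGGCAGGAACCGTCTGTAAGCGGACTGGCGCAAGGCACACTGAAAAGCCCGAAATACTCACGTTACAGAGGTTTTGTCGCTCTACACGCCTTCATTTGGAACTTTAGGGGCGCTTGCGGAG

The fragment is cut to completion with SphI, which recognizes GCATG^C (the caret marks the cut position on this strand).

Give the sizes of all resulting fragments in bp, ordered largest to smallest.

159, 38, 30 bp

SphI sites (GCATGC) start at positions 26, 64.
SphI cuts after base 5 of each site (before the last base), so after positions 30, 68.
Linear molecule, 2 cuts → 3 fragments:
  1–30 → 30 bp
  31–68 → 38 bp
  69–227 → 159 bp
Sorted largest to smallest: 159, 38, 30 bp.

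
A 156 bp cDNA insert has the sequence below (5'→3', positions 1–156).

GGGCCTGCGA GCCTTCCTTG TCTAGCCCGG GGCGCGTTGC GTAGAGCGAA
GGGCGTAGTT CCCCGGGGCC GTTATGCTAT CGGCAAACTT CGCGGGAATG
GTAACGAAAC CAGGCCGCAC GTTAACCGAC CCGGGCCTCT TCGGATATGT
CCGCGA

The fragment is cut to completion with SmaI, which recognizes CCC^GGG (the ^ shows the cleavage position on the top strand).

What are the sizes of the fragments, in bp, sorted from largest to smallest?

SmaI sites (CCCGGG) start at positions 26, 62, 130.
SmaI cuts after base 3 of each site, so after positions 28, 64, 132.
Linear molecule, 3 cuts → 4 fragments:
  1–28 → 28 bp
  29–64 → 36 bp
  65–132 → 68 bp
  133–156 → 24 bp
Sorted largest to smallest: 68, 36, 28, 24 bp.

68, 36, 28, 24 bp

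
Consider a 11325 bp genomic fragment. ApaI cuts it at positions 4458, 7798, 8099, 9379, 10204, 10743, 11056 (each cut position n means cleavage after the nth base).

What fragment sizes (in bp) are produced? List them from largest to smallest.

Linear molecule, 7 cuts → 8 fragments:
  4458 − 0 = 4458 bp
  7798 − 4458 = 3340 bp
  8099 − 7798 = 301 bp
  9379 − 8099 = 1280 bp
  10204 − 9379 = 825 bp
  10743 − 10204 = 539 bp
  11056 − 10743 = 313 bp
  11325 − 11056 = 269 bp
Sorted largest to smallest: 4458, 3340, 1280, 825, 539, 313, 301, 269 bp.

4458, 3340, 1280, 825, 539, 313, 301, 269 bp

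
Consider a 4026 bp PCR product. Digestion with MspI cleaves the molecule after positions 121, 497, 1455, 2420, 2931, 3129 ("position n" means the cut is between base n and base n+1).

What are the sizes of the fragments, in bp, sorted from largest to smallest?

965, 958, 897, 511, 376, 198, 121 bp

Linear molecule, 6 cuts → 7 fragments:
  121 − 0 = 121 bp
  497 − 121 = 376 bp
  1455 − 497 = 958 bp
  2420 − 1455 = 965 bp
  2931 − 2420 = 511 bp
  3129 − 2931 = 198 bp
  4026 − 3129 = 897 bp
Sorted largest to smallest: 965, 958, 897, 511, 376, 198, 121 bp.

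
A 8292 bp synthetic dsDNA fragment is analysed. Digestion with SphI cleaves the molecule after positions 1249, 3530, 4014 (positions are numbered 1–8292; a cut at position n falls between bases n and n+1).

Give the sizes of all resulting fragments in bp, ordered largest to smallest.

Linear molecule, 3 cuts → 4 fragments:
  1249 − 0 = 1249 bp
  3530 − 1249 = 2281 bp
  4014 − 3530 = 484 bp
  8292 − 4014 = 4278 bp
Sorted largest to smallest: 4278, 2281, 1249, 484 bp.

4278, 2281, 1249, 484 bp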